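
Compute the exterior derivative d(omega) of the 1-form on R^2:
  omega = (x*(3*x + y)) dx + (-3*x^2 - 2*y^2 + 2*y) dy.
d(omega) = (-7*x) dx ∧ dy

For a 1-form omega = sum_i f_i dx_i, the exterior derivative is
  d(omega) = sum_{i < j} (∂f_j/∂x_i - ∂f_i/∂x_j) dx_i ∧ dx_j.
  coefficient of dx ∧ dy: ∂f_2/∂x - ∂f_1/∂y = ∂(-3*x^2 - 2*y^2 + 2*y)/∂x - ∂(x*(3*x + y))/∂y = -7*x
Assembling: d(omega) = (-7*x) dx ∧ dy.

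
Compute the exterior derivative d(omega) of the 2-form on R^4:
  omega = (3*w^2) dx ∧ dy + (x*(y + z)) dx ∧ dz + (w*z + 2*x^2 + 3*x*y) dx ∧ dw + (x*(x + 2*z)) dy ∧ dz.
d(omega) = (6*w - 3*x) dx ∧ dy ∧ dw + (x + 2*z) dx ∧ dy ∧ dz + (-w) dx ∧ dz ∧ dw

For a 2-form omega = sum_{i<j} g_{ij} dx_i ∧ dx_j, the exterior derivative is
  d(omega) = sum_{i<j} d(g_{ij}) ∧ dx_i ∧ dx_j = sum_{i<j, k} (∂g_{ij}/∂x_k) dx_k ∧ dx_i ∧ dx_j.
Expand each term, using dx_k ∧ dx_i ∧ dx_j = sgn(permutation) dx_{(a)} ∧ dx_{(b)} ∧ dx_{(c)} with (a < b < c) sorted:
  d(3*w^2) includes (∂/∂w)(3*w^2) dw = (6*w) dw, which multiplied by dx ∧ dy gives (6*w) dx ∧ dy ∧ dw
  d(x*(y + z)) includes (∂/∂y)(x*(y + z)) dy = (x) dy, which multiplied by dx ∧ dz gives (-x) dx ∧ dy ∧ dz
  d(w*z + 2*x^2 + 3*x*y) includes (∂/∂y)(w*z + 2*x^2 + 3*x*y) dy = (3*x) dy, which multiplied by dx ∧ dw gives (-3*x) dx ∧ dy ∧ dw
  d(w*z + 2*x^2 + 3*x*y) includes (∂/∂z)(w*z + 2*x^2 + 3*x*y) dz = (w) dz, which multiplied by dx ∧ dw gives (-w) dx ∧ dz ∧ dw
  d(x*(x + 2*z)) includes (∂/∂x)(x*(x + 2*z)) dx = (2*x + 2*z) dx, which multiplied by dy ∧ dz gives (2*x + 2*z) dx ∧ dy ∧ dz
Collecting like 3-forms: d(omega) = (6*w - 3*x) dx ∧ dy ∧ dw + (x + 2*z) dx ∧ dy ∧ dz + (-w) dx ∧ dz ∧ dw.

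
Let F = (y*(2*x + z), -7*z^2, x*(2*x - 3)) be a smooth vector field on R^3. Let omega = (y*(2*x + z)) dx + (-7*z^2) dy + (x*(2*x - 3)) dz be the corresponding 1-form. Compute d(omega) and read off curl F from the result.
d(omega) = (14*z) dy ∧ dz + (-4*x + y + 3) dz ∧ dx + (-2*x - z) dx ∧ dy; curl F = (14*z, -4*x + y + 3, -2*x - z)

d omega = sum_{i<j} (∂f_j/∂x_i - ∂f_i/∂x_j) dx_i ∧ dx_j. Under the identification (dy ∧ dz, dz ∧ dx, dx ∧ dy) ↔ (e_x, e_y, e_z), the coefficients are exactly the components of curl F. Compute:
  ∂R/∂y - ∂Q/∂z = (0) - (-14*z) = 14*z
  ∂P/∂z - ∂R/∂x = (y) - (4*x - 3) = -4*x + y + 3
  ∂Q/∂x - ∂P/∂y = (0) - (2*x + z) = -2*x - z.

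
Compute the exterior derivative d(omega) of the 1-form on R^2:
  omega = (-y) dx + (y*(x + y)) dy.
d(omega) = (y + 1) dx ∧ dy

For a 1-form omega = sum_i f_i dx_i, the exterior derivative is
  d(omega) = sum_{i < j} (∂f_j/∂x_i - ∂f_i/∂x_j) dx_i ∧ dx_j.
  coefficient of dx ∧ dy: ∂f_2/∂x - ∂f_1/∂y = ∂(y*(x + y))/∂x - ∂(-y)/∂y = y + 1
Assembling: d(omega) = (y + 1) dx ∧ dy.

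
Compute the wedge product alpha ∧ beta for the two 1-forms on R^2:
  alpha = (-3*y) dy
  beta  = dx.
alpha ∧ beta = (3*y) dx ∧ dy

Distribute the wedge, using dx_i ∧ dx_j = -dx_j ∧ dx_i and dx_i ∧ dx_i = 0. For each pair (i, j) with i < j, the coefficient of dx_i ∧ dx_j in alpha ∧ beta is (alpha_i * beta_j - alpha_j * beta_i). Collecting: alpha ∧ beta = (3*y) dx ∧ dy.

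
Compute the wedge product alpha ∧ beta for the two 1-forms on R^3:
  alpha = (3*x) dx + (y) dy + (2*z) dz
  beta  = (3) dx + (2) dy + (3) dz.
alpha ∧ beta = (6*x - 3*y) dx ∧ dy + (9*x - 6*z) dx ∧ dz + (3*y - 4*z) dy ∧ dz

Distribute the wedge, using dx_i ∧ dx_j = -dx_j ∧ dx_i and dx_i ∧ dx_i = 0. For each pair (i, j) with i < j, the coefficient of dx_i ∧ dx_j in alpha ∧ beta is (alpha_i * beta_j - alpha_j * beta_i). Collecting: alpha ∧ beta = (6*x - 3*y) dx ∧ dy + (9*x - 6*z) dx ∧ dz + (3*y - 4*z) dy ∧ dz.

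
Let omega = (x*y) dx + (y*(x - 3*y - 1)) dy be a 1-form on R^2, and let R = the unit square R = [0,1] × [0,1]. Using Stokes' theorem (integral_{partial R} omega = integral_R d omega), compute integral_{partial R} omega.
integral_(partial R) omega = 0

Stokes: integral_partial_R omega = integral_R d omega with d omega = (∂Q/∂x - ∂P/∂y) dx ∧ dy.
  ∂Q/∂x = y
  ∂P/∂y = x
  integrand = ∂Q/∂x - ∂P/∂y = -x + y.
Integrating over R: integral_0^1 integral_0^1 (-x + y) dx dy = 0.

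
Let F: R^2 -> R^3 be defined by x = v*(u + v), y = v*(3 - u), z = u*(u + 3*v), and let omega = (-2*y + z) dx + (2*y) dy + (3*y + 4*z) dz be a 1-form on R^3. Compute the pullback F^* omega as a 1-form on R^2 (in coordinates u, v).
F^* omega = (8*u^3 + 31*u^2*v + 34*u*v^2 + 18*u*v + 15*v^2) du + (13*u^3 + 36*u^2*v + 10*u*v^2 + 9*u*v - 12*v^2 + 18*v) dv

Using F^*(f dg) = (f ∘ F) d(g ∘ F), substitute each coordinate x_i by F_i(u, v) in f_i, and replace dx_i by d F_i = (∂F_i/∂u) du + (∂F_i/∂v) dv.
  For the x component: f_1(F) = u^2 + 5*u*v - 6*v; d F_1 = (v) du + (u + 2*v) dv
  For the y component: f_2(F) = 2*v*(3 - u); d F_2 = (-v) du + (3 - u) dv
  For the z component: f_3(F) = 4*u^2 + 9*u*v + 9*v; d F_3 = (2*u + 3*v) du + (3*u) dv
Combining and collecting du, dv coefficients:
  coeff of du: 8*u^3 + 31*u^2*v + 34*u*v^2 + 18*u*v + 15*v^2
  coeff of dv: 13*u^3 + 36*u^2*v + 10*u*v^2 + 9*u*v - 12*v^2 + 18*v
F^* omega = (8*u^3 + 31*u^2*v + 34*u*v^2 + 18*u*v + 15*v^2) du + (13*u^3 + 36*u^2*v + 10*u*v^2 + 9*u*v - 12*v^2 + 18*v) dv.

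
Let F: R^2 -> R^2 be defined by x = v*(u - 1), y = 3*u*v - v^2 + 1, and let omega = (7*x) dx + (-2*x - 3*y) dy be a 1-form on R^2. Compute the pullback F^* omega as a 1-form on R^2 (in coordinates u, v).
F^* omega = (v*(-26*u*v + 9*v^2 - v - 9)) du + (-26*u^2*v + 31*u*v^2 - 8*u*v - 9*u - 6*v^3 - 4*v^2 + 13*v) dv

Using F^*(f dg) = (f ∘ F) d(g ∘ F), substitute each coordinate x_i by F_i(u, v) in f_i, and replace dx_i by d F_i = (∂F_i/∂u) du + (∂F_i/∂v) dv.
  For the x component: f_1(F) = 7*v*(u - 1); d F_1 = (v) du + (u - 1) dv
  For the y component: f_2(F) = -11*u*v + 3*v^2 + 2*v - 3; d F_2 = (3*v) du + (3*u - 2*v) dv
Combining and collecting du, dv coefficients:
  coeff of du: v*(-26*u*v + 9*v^2 - v - 9)
  coeff of dv: -26*u^2*v + 31*u*v^2 - 8*u*v - 9*u - 6*v^3 - 4*v^2 + 13*v
F^* omega = (v*(-26*u*v + 9*v^2 - v - 9)) du + (-26*u^2*v + 31*u*v^2 - 8*u*v - 9*u - 6*v^3 - 4*v^2 + 13*v) dv.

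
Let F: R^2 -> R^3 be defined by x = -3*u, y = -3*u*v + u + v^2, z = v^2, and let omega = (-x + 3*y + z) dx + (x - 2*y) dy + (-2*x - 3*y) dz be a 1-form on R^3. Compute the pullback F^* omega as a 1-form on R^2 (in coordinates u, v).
F^* omega = (-18*u*v^2 + 48*u*v - 23*u + 6*v^3 - 14*v^2) du + (-18*u^2*v + 15*u^2 + 36*u*v^2 - 4*u*v - 10*v^3) dv

Using F^*(f dg) = (f ∘ F) d(g ∘ F), substitute each coordinate x_i by F_i(u, v) in f_i, and replace dx_i by d F_i = (∂F_i/∂u) du + (∂F_i/∂v) dv.
  For the x component: f_1(F) = -9*u*v + 6*u + 4*v^2; d F_1 = (-3) du + (0) dv
  For the y component: f_2(F) = 6*u*v - 5*u - 2*v^2; d F_2 = (1 - 3*v) du + (-3*u + 2*v) dv
  For the z component: f_3(F) = 9*u*v + 3*u - 3*v^2; d F_3 = (0) du + (2*v) dv
Combining and collecting du, dv coefficients:
  coeff of du: -18*u*v^2 + 48*u*v - 23*u + 6*v^3 - 14*v^2
  coeff of dv: -18*u^2*v + 15*u^2 + 36*u*v^2 - 4*u*v - 10*v^3
F^* omega = (-18*u*v^2 + 48*u*v - 23*u + 6*v^3 - 14*v^2) du + (-18*u^2*v + 15*u^2 + 36*u*v^2 - 4*u*v - 10*v^3) dv.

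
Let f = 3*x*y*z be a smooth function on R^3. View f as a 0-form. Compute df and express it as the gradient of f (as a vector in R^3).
df = (3*y*z) dx + (3*x*z) dy + (3*x*y) dz; grad f = (3*y*z, 3*x*z, 3*x*y)

For a 0-form f, d f = (∂f/∂x) dx + (∂f/∂y) dy + (∂f/∂z) dz. The components of the vector representation are exactly the entries of grad f in Cartesian coordinates:
  ∂f/∂x = 3*y*z
  ∂f/∂y = 3*x*z
  ∂f/∂z = 3*x*y.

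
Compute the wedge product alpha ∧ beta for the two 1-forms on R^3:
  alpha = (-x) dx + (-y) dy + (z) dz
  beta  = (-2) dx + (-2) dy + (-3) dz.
alpha ∧ beta = (2*x - 2*y) dx ∧ dy + (3*x + 2*z) dx ∧ dz + (3*y + 2*z) dy ∧ dz

Distribute the wedge, using dx_i ∧ dx_j = -dx_j ∧ dx_i and dx_i ∧ dx_i = 0. For each pair (i, j) with i < j, the coefficient of dx_i ∧ dx_j in alpha ∧ beta is (alpha_i * beta_j - alpha_j * beta_i). Collecting: alpha ∧ beta = (2*x - 2*y) dx ∧ dy + (3*x + 2*z) dx ∧ dz + (3*y + 2*z) dy ∧ dz.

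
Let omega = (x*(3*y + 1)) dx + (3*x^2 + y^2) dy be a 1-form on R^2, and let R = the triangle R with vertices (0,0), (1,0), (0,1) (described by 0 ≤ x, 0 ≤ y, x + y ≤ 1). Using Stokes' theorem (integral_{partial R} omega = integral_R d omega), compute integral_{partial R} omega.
integral_(partial R) omega = 1/2

Stokes: integral_partial_R omega = integral_R d omega with d omega = (∂Q/∂x - ∂P/∂y) dx ∧ dy.
  ∂Q/∂x = 6*x
  ∂P/∂y = 3*x
  integrand = ∂Q/∂x - ∂P/∂y = 3*x.
Integrating over R: integral_0^1 integral_0^{1-x} (3*x) dy dx = 1/2.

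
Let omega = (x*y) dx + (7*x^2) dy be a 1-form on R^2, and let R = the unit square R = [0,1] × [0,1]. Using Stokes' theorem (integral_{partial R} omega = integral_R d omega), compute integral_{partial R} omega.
integral_(partial R) omega = 13/2

Stokes: integral_partial_R omega = integral_R d omega with d omega = (∂Q/∂x - ∂P/∂y) dx ∧ dy.
  ∂Q/∂x = 14*x
  ∂P/∂y = x
  integrand = ∂Q/∂x - ∂P/∂y = 13*x.
Integrating over R: integral_0^1 integral_0^1 (13*x) dx dy = 13/2.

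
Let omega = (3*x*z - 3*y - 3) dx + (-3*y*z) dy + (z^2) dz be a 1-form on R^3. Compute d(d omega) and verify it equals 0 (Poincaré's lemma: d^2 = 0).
d(d omega) = 0

Step 1: d omega = sum_{i<j} (∂f_j/∂x_i - ∂f_i/∂x_j) dx_i ∧ dx_j:
  coeff of dx ∧ dy: 3
  coeff of dx ∧ dz: -3*x
  coeff of dy ∧ dz: 3*y
Step 2: Apply d again to each 2-form coefficient. The only possible 3-form in R^3 is dx ∧ dy ∧ dz, with coefficient
  ∂(coeff of dy∧dz)/∂x - ∂(coeff of dx∧dz)/∂y + ∂(coeff of dx∧dy)/∂z
  = ∂/∂x (3*y) - ∂/∂y (-3*x) + ∂/∂z (3).
Each of these terms simplifies to sums of mixed partials that cancel in pairs. The result is 0 (by equality of mixed partials for smooth functions — Schwarz / Clairaut).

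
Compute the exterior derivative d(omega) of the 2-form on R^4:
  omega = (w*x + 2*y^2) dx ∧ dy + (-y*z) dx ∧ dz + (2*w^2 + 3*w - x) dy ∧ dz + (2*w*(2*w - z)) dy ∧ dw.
d(omega) = (x) dx ∧ dy ∧ dw + (z - 1) dx ∧ dy ∧ dz + (6*w + 3) dy ∧ dz ∧ dw

For a 2-form omega = sum_{i<j} g_{ij} dx_i ∧ dx_j, the exterior derivative is
  d(omega) = sum_{i<j} d(g_{ij}) ∧ dx_i ∧ dx_j = sum_{i<j, k} (∂g_{ij}/∂x_k) dx_k ∧ dx_i ∧ dx_j.
Expand each term, using dx_k ∧ dx_i ∧ dx_j = sgn(permutation) dx_{(a)} ∧ dx_{(b)} ∧ dx_{(c)} with (a < b < c) sorted:
  d(w*x + 2*y^2) includes (∂/∂w)(w*x + 2*y^2) dw = (x) dw, which multiplied by dx ∧ dy gives (x) dx ∧ dy ∧ dw
  d(-y*z) includes (∂/∂y)(-y*z) dy = (-z) dy, which multiplied by dx ∧ dz gives (z) dx ∧ dy ∧ dz
  d(2*w^2 + 3*w - x) includes (∂/∂x)(2*w^2 + 3*w - x) dx = (-1) dx, which multiplied by dy ∧ dz gives (-1) dx ∧ dy ∧ dz
  d(2*w^2 + 3*w - x) includes (∂/∂w)(2*w^2 + 3*w - x) dw = (4*w + 3) dw, which multiplied by dy ∧ dz gives (4*w + 3) dy ∧ dz ∧ dw
  d(2*w*(2*w - z)) includes (∂/∂z)(2*w*(2*w - z)) dz = (-2*w) dz, which multiplied by dy ∧ dw gives (2*w) dy ∧ dz ∧ dw
Collecting like 3-forms: d(omega) = (x) dx ∧ dy ∧ dw + (z - 1) dx ∧ dy ∧ dz + (6*w + 3) dy ∧ dz ∧ dw.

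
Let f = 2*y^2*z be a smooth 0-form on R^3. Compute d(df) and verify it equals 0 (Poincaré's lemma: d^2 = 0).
d(df) = 0

Step 1: df = sum_i (∂f/∂x_i) dx_i = (0) dx + (4*y*z) dy + (2*y^2) dz.
Step 2: Apply d again. Using the 1-form formula, the coefficient of dx ∧ dy in d(df) is ∂^2 f/∂x ∂y - ∂^2 f/∂y ∂x = (0) - (0) = 0 (equality of mixed partials for smooth f).
Similarly for dx ∧ dz and dy ∧ dz — all coefficients vanish. So d(df) = 0.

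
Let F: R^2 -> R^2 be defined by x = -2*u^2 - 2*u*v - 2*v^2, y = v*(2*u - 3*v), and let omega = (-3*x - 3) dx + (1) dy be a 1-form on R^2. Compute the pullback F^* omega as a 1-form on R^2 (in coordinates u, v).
F^* omega = (-24*u^3 - 36*u^2*v - 36*u*v^2 + 12*u - 12*v^3 + 8*v) du + (-12*u^3 - 36*u^2*v - 36*u*v^2 + 8*u - 24*v^3 + 6*v) dv

Using F^*(f dg) = (f ∘ F) d(g ∘ F), substitute each coordinate x_i by F_i(u, v) in f_i, and replace dx_i by d F_i = (∂F_i/∂u) du + (∂F_i/∂v) dv.
  For the x component: f_1(F) = 6*u^2 + 6*u*v + 6*v^2 - 3; d F_1 = (-4*u - 2*v) du + (-2*u - 4*v) dv
  For the y component: f_2(F) = 1; d F_2 = (2*v) du + (2*u - 6*v) dv
Combining and collecting du, dv coefficients:
  coeff of du: -24*u^3 - 36*u^2*v - 36*u*v^2 + 12*u - 12*v^3 + 8*v
  coeff of dv: -12*u^3 - 36*u^2*v - 36*u*v^2 + 8*u - 24*v^3 + 6*v
F^* omega = (-24*u^3 - 36*u^2*v - 36*u*v^2 + 12*u - 12*v^3 + 8*v) du + (-12*u^3 - 36*u^2*v - 36*u*v^2 + 8*u - 24*v^3 + 6*v) dv.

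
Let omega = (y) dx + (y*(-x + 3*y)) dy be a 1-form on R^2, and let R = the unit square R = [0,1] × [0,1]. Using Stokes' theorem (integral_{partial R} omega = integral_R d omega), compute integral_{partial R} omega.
integral_(partial R) omega = -3/2

Stokes: integral_partial_R omega = integral_R d omega with d omega = (∂Q/∂x - ∂P/∂y) dx ∧ dy.
  ∂Q/∂x = -y
  ∂P/∂y = 1
  integrand = ∂Q/∂x - ∂P/∂y = -y - 1.
Integrating over R: integral_0^1 integral_0^1 (-y - 1) dx dy = -3/2.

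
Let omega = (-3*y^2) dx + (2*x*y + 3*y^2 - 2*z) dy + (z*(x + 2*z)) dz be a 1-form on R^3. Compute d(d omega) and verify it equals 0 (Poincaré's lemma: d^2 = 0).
d(d omega) = 0

Step 1: d omega = sum_{i<j} (∂f_j/∂x_i - ∂f_i/∂x_j) dx_i ∧ dx_j:
  coeff of dx ∧ dy: 8*y
  coeff of dx ∧ dz: z
  coeff of dy ∧ dz: 2
Step 2: Apply d again to each 2-form coefficient. The only possible 3-form in R^3 is dx ∧ dy ∧ dz, with coefficient
  ∂(coeff of dy∧dz)/∂x - ∂(coeff of dx∧dz)/∂y + ∂(coeff of dx∧dy)/∂z
  = ∂/∂x (2) - ∂/∂y (z) + ∂/∂z (8*y).
Each of these terms simplifies to sums of mixed partials that cancel in pairs. The result is 0 (by equality of mixed partials for smooth functions — Schwarz / Clairaut).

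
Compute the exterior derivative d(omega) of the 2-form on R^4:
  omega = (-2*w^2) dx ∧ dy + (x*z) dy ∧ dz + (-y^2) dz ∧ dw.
d(omega) = (-4*w) dx ∧ dy ∧ dw + (z) dx ∧ dy ∧ dz + (-2*y) dy ∧ dz ∧ dw

For a 2-form omega = sum_{i<j} g_{ij} dx_i ∧ dx_j, the exterior derivative is
  d(omega) = sum_{i<j} d(g_{ij}) ∧ dx_i ∧ dx_j = sum_{i<j, k} (∂g_{ij}/∂x_k) dx_k ∧ dx_i ∧ dx_j.
Expand each term, using dx_k ∧ dx_i ∧ dx_j = sgn(permutation) dx_{(a)} ∧ dx_{(b)} ∧ dx_{(c)} with (a < b < c) sorted:
  d(-2*w^2) includes (∂/∂w)(-2*w^2) dw = (-4*w) dw, which multiplied by dx ∧ dy gives (-4*w) dx ∧ dy ∧ dw
  d(x*z) includes (∂/∂x)(x*z) dx = (z) dx, which multiplied by dy ∧ dz gives (z) dx ∧ dy ∧ dz
  d(-y^2) includes (∂/∂y)(-y^2) dy = (-2*y) dy, which multiplied by dz ∧ dw gives (-2*y) dy ∧ dz ∧ dw
Collecting like 3-forms: d(omega) = (-4*w) dx ∧ dy ∧ dw + (z) dx ∧ dy ∧ dz + (-2*y) dy ∧ dz ∧ dw.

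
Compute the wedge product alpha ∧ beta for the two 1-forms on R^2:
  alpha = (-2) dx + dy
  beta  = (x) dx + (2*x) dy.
alpha ∧ beta = (-5*x) dx ∧ dy

Distribute the wedge, using dx_i ∧ dx_j = -dx_j ∧ dx_i and dx_i ∧ dx_i = 0. For each pair (i, j) with i < j, the coefficient of dx_i ∧ dx_j in alpha ∧ beta is (alpha_i * beta_j - alpha_j * beta_i). Collecting: alpha ∧ beta = (-5*x) dx ∧ dy.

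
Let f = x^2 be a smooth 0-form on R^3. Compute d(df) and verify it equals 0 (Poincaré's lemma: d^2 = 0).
d(df) = 0

Step 1: df = sum_i (∂f/∂x_i) dx_i = (2*x) dx + (0) dy + (0) dz.
Step 2: Apply d again. Using the 1-form formula, the coefficient of dx ∧ dy in d(df) is ∂^2 f/∂x ∂y - ∂^2 f/∂y ∂x = (0) - (0) = 0 (equality of mixed partials for smooth f).
Similarly for dx ∧ dz and dy ∧ dz — all coefficients vanish. So d(df) = 0.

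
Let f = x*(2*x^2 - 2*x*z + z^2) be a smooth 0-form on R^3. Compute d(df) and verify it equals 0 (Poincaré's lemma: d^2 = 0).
d(df) = 0

Step 1: df = sum_i (∂f/∂x_i) dx_i = (6*x^2 - 4*x*z + z^2) dx + (0) dy + (2*x*(-x + z)) dz.
Step 2: Apply d again. Using the 1-form formula, the coefficient of dx ∧ dy in d(df) is ∂^2 f/∂x ∂y - ∂^2 f/∂y ∂x = (0) - (0) = 0 (equality of mixed partials for smooth f).
Similarly for dx ∧ dz and dy ∧ dz — all coefficients vanish. So d(df) = 0.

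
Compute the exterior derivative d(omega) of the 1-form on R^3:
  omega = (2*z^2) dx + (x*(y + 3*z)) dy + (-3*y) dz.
d(omega) = (y + 3*z) dx ∧ dy + (-4*z) dx ∧ dz + (-3*x - 3) dy ∧ dz

For a 1-form omega = sum_i f_i dx_i, the exterior derivative is
  d(omega) = sum_{i < j} (∂f_j/∂x_i - ∂f_i/∂x_j) dx_i ∧ dx_j.
  coefficient of dx ∧ dy: ∂f_2/∂x - ∂f_1/∂y = ∂(x*(y + 3*z))/∂x - ∂(2*z^2)/∂y = y + 3*z
  coefficient of dx ∧ dz: ∂f_3/∂x - ∂f_1/∂z = ∂(-3*y)/∂x - ∂(2*z^2)/∂z = -4*z
  coefficient of dy ∧ dz: ∂f_3/∂y - ∂f_2/∂z = ∂(-3*y)/∂y - ∂(x*(y + 3*z))/∂z = -3*x - 3
Assembling: d(omega) = (y + 3*z) dx ∧ dy + (-4*z) dx ∧ dz + (-3*x - 3) dy ∧ dz.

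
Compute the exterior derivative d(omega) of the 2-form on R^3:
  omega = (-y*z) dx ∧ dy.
d(omega) = (-y) dx ∧ dy ∧ dz

For a 2-form omega = sum_{i<j} g_{ij} dx_i ∧ dx_j, the exterior derivative is
  d(omega) = sum_{i<j} d(g_{ij}) ∧ dx_i ∧ dx_j = sum_{i<j, k} (∂g_{ij}/∂x_k) dx_k ∧ dx_i ∧ dx_j.
Expand each term, using dx_k ∧ dx_i ∧ dx_j = sgn(permutation) dx_{(a)} ∧ dx_{(b)} ∧ dx_{(c)} with (a < b < c) sorted:
  d(-y*z) includes (∂/∂z)(-y*z) dz = (-y) dz, which multiplied by dx ∧ dy gives (-y) dx ∧ dy ∧ dz
Collecting like 3-forms: d(omega) = (-y) dx ∧ dy ∧ dz.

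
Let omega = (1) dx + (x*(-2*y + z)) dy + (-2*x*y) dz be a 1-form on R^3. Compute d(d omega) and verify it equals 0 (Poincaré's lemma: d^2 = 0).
d(d omega) = 0

Step 1: d omega = sum_{i<j} (∂f_j/∂x_i - ∂f_i/∂x_j) dx_i ∧ dx_j:
  coeff of dx ∧ dy: -2*y + z
  coeff of dx ∧ dz: -2*y
  coeff of dy ∧ dz: -3*x
Step 2: Apply d again to each 2-form coefficient. The only possible 3-form in R^3 is dx ∧ dy ∧ dz, with coefficient
  ∂(coeff of dy∧dz)/∂x - ∂(coeff of dx∧dz)/∂y + ∂(coeff of dx∧dy)/∂z
  = ∂/∂x (-3*x) - ∂/∂y (-2*y) + ∂/∂z (-2*y + z).
Each of these terms simplifies to sums of mixed partials that cancel in pairs. The result is 0 (by equality of mixed partials for smooth functions — Schwarz / Clairaut).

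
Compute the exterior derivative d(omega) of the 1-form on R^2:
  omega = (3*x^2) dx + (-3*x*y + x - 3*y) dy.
d(omega) = (1 - 3*y) dx ∧ dy

For a 1-form omega = sum_i f_i dx_i, the exterior derivative is
  d(omega) = sum_{i < j} (∂f_j/∂x_i - ∂f_i/∂x_j) dx_i ∧ dx_j.
  coefficient of dx ∧ dy: ∂f_2/∂x - ∂f_1/∂y = ∂(-3*x*y + x - 3*y)/∂x - ∂(3*x^2)/∂y = 1 - 3*y
Assembling: d(omega) = (1 - 3*y) dx ∧ dy.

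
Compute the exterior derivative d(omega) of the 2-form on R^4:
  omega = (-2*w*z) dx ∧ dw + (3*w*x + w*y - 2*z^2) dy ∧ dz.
d(omega) = (2*w) dx ∧ dz ∧ dw + (3*w) dx ∧ dy ∧ dz + (3*x + y) dy ∧ dz ∧ dw

For a 2-form omega = sum_{i<j} g_{ij} dx_i ∧ dx_j, the exterior derivative is
  d(omega) = sum_{i<j} d(g_{ij}) ∧ dx_i ∧ dx_j = sum_{i<j, k} (∂g_{ij}/∂x_k) dx_k ∧ dx_i ∧ dx_j.
Expand each term, using dx_k ∧ dx_i ∧ dx_j = sgn(permutation) dx_{(a)} ∧ dx_{(b)} ∧ dx_{(c)} with (a < b < c) sorted:
  d(-2*w*z) includes (∂/∂z)(-2*w*z) dz = (-2*w) dz, which multiplied by dx ∧ dw gives (2*w) dx ∧ dz ∧ dw
  d(3*w*x + w*y - 2*z^2) includes (∂/∂x)(3*w*x + w*y - 2*z^2) dx = (3*w) dx, which multiplied by dy ∧ dz gives (3*w) dx ∧ dy ∧ dz
  d(3*w*x + w*y - 2*z^2) includes (∂/∂w)(3*w*x + w*y - 2*z^2) dw = (3*x + y) dw, which multiplied by dy ∧ dz gives (3*x + y) dy ∧ dz ∧ dw
Collecting like 3-forms: d(omega) = (2*w) dx ∧ dz ∧ dw + (3*w) dx ∧ dy ∧ dz + (3*x + y) dy ∧ dz ∧ dw.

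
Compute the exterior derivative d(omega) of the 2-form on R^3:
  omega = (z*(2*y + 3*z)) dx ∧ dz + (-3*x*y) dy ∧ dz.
d(omega) = (-3*y - 2*z) dx ∧ dy ∧ dz

For a 2-form omega = sum_{i<j} g_{ij} dx_i ∧ dx_j, the exterior derivative is
  d(omega) = sum_{i<j} d(g_{ij}) ∧ dx_i ∧ dx_j = sum_{i<j, k} (∂g_{ij}/∂x_k) dx_k ∧ dx_i ∧ dx_j.
Expand each term, using dx_k ∧ dx_i ∧ dx_j = sgn(permutation) dx_{(a)} ∧ dx_{(b)} ∧ dx_{(c)} with (a < b < c) sorted:
  d(z*(2*y + 3*z)) includes (∂/∂y)(z*(2*y + 3*z)) dy = (2*z) dy, which multiplied by dx ∧ dz gives (-2*z) dx ∧ dy ∧ dz
  d(-3*x*y) includes (∂/∂x)(-3*x*y) dx = (-3*y) dx, which multiplied by dy ∧ dz gives (-3*y) dx ∧ dy ∧ dz
Collecting like 3-forms: d(omega) = (-3*y - 2*z) dx ∧ dy ∧ dz.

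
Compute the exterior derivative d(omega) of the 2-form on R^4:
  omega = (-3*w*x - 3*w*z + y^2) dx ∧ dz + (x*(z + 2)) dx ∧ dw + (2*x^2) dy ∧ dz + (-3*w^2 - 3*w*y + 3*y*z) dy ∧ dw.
d(omega) = (4*x - 2*y) dx ∧ dy ∧ dz + (-4*x - 3*z) dx ∧ dz ∧ dw + (-3*y) dy ∧ dz ∧ dw

For a 2-form omega = sum_{i<j} g_{ij} dx_i ∧ dx_j, the exterior derivative is
  d(omega) = sum_{i<j} d(g_{ij}) ∧ dx_i ∧ dx_j = sum_{i<j, k} (∂g_{ij}/∂x_k) dx_k ∧ dx_i ∧ dx_j.
Expand each term, using dx_k ∧ dx_i ∧ dx_j = sgn(permutation) dx_{(a)} ∧ dx_{(b)} ∧ dx_{(c)} with (a < b < c) sorted:
  d(-3*w*x - 3*w*z + y^2) includes (∂/∂y)(-3*w*x - 3*w*z + y^2) dy = (2*y) dy, which multiplied by dx ∧ dz gives (-2*y) dx ∧ dy ∧ dz
  d(-3*w*x - 3*w*z + y^2) includes (∂/∂w)(-3*w*x - 3*w*z + y^2) dw = (-3*x - 3*z) dw, which multiplied by dx ∧ dz gives (-3*x - 3*z) dx ∧ dz ∧ dw
  d(x*(z + 2)) includes (∂/∂z)(x*(z + 2)) dz = (x) dz, which multiplied by dx ∧ dw gives (-x) dx ∧ dz ∧ dw
  d(2*x^2) includes (∂/∂x)(2*x^2) dx = (4*x) dx, which multiplied by dy ∧ dz gives (4*x) dx ∧ dy ∧ dz
  d(-3*w^2 - 3*w*y + 3*y*z) includes (∂/∂z)(-3*w^2 - 3*w*y + 3*y*z) dz = (3*y) dz, which multiplied by dy ∧ dw gives (-3*y) dy ∧ dz ∧ dw
Collecting like 3-forms: d(omega) = (4*x - 2*y) dx ∧ dy ∧ dz + (-4*x - 3*z) dx ∧ dz ∧ dw + (-3*y) dy ∧ dz ∧ dw.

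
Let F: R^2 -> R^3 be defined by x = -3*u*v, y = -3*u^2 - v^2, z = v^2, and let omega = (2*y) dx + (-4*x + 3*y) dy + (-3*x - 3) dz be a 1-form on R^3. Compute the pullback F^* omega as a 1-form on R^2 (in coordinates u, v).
F^* omega = (54*u^3 - 54*u^2*v + 18*u*v^2 + 6*v^3) du + (18*u^3 + 18*u^2*v + 6*v^3 - 6*v) dv

Using F^*(f dg) = (f ∘ F) d(g ∘ F), substitute each coordinate x_i by F_i(u, v) in f_i, and replace dx_i by d F_i = (∂F_i/∂u) du + (∂F_i/∂v) dv.
  For the x component: f_1(F) = -6*u^2 - 2*v^2; d F_1 = (-3*v) du + (-3*u) dv
  For the y component: f_2(F) = -9*u^2 + 12*u*v - 3*v^2; d F_2 = (-6*u) du + (-2*v) dv
  For the z component: f_3(F) = 9*u*v - 3; d F_3 = (0) du + (2*v) dv
Combining and collecting du, dv coefficients:
  coeff of du: 54*u^3 - 54*u^2*v + 18*u*v^2 + 6*v^3
  coeff of dv: 18*u^3 + 18*u^2*v + 6*v^3 - 6*v
F^* omega = (54*u^3 - 54*u^2*v + 18*u*v^2 + 6*v^3) du + (18*u^3 + 18*u^2*v + 6*v^3 - 6*v) dv.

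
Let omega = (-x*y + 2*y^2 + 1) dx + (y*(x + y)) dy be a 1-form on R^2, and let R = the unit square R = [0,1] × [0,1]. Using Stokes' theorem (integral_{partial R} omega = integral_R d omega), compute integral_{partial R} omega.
integral_(partial R) omega = -1

Stokes: integral_partial_R omega = integral_R d omega with d omega = (∂Q/∂x - ∂P/∂y) dx ∧ dy.
  ∂Q/∂x = y
  ∂P/∂y = -x + 4*y
  integrand = ∂Q/∂x - ∂P/∂y = x - 3*y.
Integrating over R: integral_0^1 integral_0^1 (x - 3*y) dx dy = -1.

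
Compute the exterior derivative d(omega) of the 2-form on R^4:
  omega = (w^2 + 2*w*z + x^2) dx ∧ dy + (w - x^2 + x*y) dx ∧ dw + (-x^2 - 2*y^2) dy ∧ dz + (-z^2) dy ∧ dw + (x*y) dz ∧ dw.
d(omega) = (2*w - 2*x) dx ∧ dy ∧ dz + (2*w - x + 2*z) dx ∧ dy ∧ dw + (x + 2*z) dy ∧ dz ∧ dw + (y) dx ∧ dz ∧ dw

For a 2-form omega = sum_{i<j} g_{ij} dx_i ∧ dx_j, the exterior derivative is
  d(omega) = sum_{i<j} d(g_{ij}) ∧ dx_i ∧ dx_j = sum_{i<j, k} (∂g_{ij}/∂x_k) dx_k ∧ dx_i ∧ dx_j.
Expand each term, using dx_k ∧ dx_i ∧ dx_j = sgn(permutation) dx_{(a)} ∧ dx_{(b)} ∧ dx_{(c)} with (a < b < c) sorted:
  d(w^2 + 2*w*z + x^2) includes (∂/∂z)(w^2 + 2*w*z + x^2) dz = (2*w) dz, which multiplied by dx ∧ dy gives (2*w) dx ∧ dy ∧ dz
  d(w^2 + 2*w*z + x^2) includes (∂/∂w)(w^2 + 2*w*z + x^2) dw = (2*w + 2*z) dw, which multiplied by dx ∧ dy gives (2*w + 2*z) dx ∧ dy ∧ dw
  d(w - x^2 + x*y) includes (∂/∂y)(w - x^2 + x*y) dy = (x) dy, which multiplied by dx ∧ dw gives (-x) dx ∧ dy ∧ dw
  d(-x^2 - 2*y^2) includes (∂/∂x)(-x^2 - 2*y^2) dx = (-2*x) dx, which multiplied by dy ∧ dz gives (-2*x) dx ∧ dy ∧ dz
  d(-z^2) includes (∂/∂z)(-z^2) dz = (-2*z) dz, which multiplied by dy ∧ dw gives (2*z) dy ∧ dz ∧ dw
  d(x*y) includes (∂/∂x)(x*y) dx = (y) dx, which multiplied by dz ∧ dw gives (y) dx ∧ dz ∧ dw
  d(x*y) includes (∂/∂y)(x*y) dy = (x) dy, which multiplied by dz ∧ dw gives (x) dy ∧ dz ∧ dw
Collecting like 3-forms: d(omega) = (2*w - 2*x) dx ∧ dy ∧ dz + (2*w - x + 2*z) dx ∧ dy ∧ dw + (x + 2*z) dy ∧ dz ∧ dw + (y) dx ∧ dz ∧ dw.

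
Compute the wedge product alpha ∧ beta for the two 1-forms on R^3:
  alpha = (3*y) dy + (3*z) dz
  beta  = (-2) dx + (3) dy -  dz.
alpha ∧ beta = (6*y) dx ∧ dy + (-3*y - 9*z) dy ∧ dz + (6*z) dx ∧ dz

Distribute the wedge, using dx_i ∧ dx_j = -dx_j ∧ dx_i and dx_i ∧ dx_i = 0. For each pair (i, j) with i < j, the coefficient of dx_i ∧ dx_j in alpha ∧ beta is (alpha_i * beta_j - alpha_j * beta_i). Collecting: alpha ∧ beta = (6*y) dx ∧ dy + (-3*y - 9*z) dy ∧ dz + (6*z) dx ∧ dz.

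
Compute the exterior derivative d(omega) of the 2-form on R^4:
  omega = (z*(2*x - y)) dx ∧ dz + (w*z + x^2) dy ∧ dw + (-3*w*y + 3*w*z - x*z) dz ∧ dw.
d(omega) = (z) dx ∧ dy ∧ dz + (2*x) dx ∧ dy ∧ dw + (-4*w) dy ∧ dz ∧ dw + (-z) dx ∧ dz ∧ dw

For a 2-form omega = sum_{i<j} g_{ij} dx_i ∧ dx_j, the exterior derivative is
  d(omega) = sum_{i<j} d(g_{ij}) ∧ dx_i ∧ dx_j = sum_{i<j, k} (∂g_{ij}/∂x_k) dx_k ∧ dx_i ∧ dx_j.
Expand each term, using dx_k ∧ dx_i ∧ dx_j = sgn(permutation) dx_{(a)} ∧ dx_{(b)} ∧ dx_{(c)} with (a < b < c) sorted:
  d(z*(2*x - y)) includes (∂/∂y)(z*(2*x - y)) dy = (-z) dy, which multiplied by dx ∧ dz gives (z) dx ∧ dy ∧ dz
  d(w*z + x^2) includes (∂/∂x)(w*z + x^2) dx = (2*x) dx, which multiplied by dy ∧ dw gives (2*x) dx ∧ dy ∧ dw
  d(w*z + x^2) includes (∂/∂z)(w*z + x^2) dz = (w) dz, which multiplied by dy ∧ dw gives (-w) dy ∧ dz ∧ dw
  d(-3*w*y + 3*w*z - x*z) includes (∂/∂x)(-3*w*y + 3*w*z - x*z) dx = (-z) dx, which multiplied by dz ∧ dw gives (-z) dx ∧ dz ∧ dw
  d(-3*w*y + 3*w*z - x*z) includes (∂/∂y)(-3*w*y + 3*w*z - x*z) dy = (-3*w) dy, which multiplied by dz ∧ dw gives (-3*w) dy ∧ dz ∧ dw
Collecting like 3-forms: d(omega) = (z) dx ∧ dy ∧ dz + (2*x) dx ∧ dy ∧ dw + (-4*w) dy ∧ dz ∧ dw + (-z) dx ∧ dz ∧ dw.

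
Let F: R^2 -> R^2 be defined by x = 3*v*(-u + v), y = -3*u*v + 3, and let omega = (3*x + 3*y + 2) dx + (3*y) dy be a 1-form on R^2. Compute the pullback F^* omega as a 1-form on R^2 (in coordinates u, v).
F^* omega = (3*v*(27*u*v - 9*v^2 - 20)) du + (81*u^2*v - 135*u*v^2 - 60*u + 54*v^3 + 66*v) dv

Using F^*(f dg) = (f ∘ F) d(g ∘ F), substitute each coordinate x_i by F_i(u, v) in f_i, and replace dx_i by d F_i = (∂F_i/∂u) du + (∂F_i/∂v) dv.
  For the x component: f_1(F) = -18*u*v + 9*v^2 + 11; d F_1 = (-3*v) du + (-3*u + 6*v) dv
  For the y component: f_2(F) = -9*u*v + 9; d F_2 = (-3*v) du + (-3*u) dv
Combining and collecting du, dv coefficients:
  coeff of du: 3*v*(27*u*v - 9*v^2 - 20)
  coeff of dv: 81*u^2*v - 135*u*v^2 - 60*u + 54*v^3 + 66*v
F^* omega = (3*v*(27*u*v - 9*v^2 - 20)) du + (81*u^2*v - 135*u*v^2 - 60*u + 54*v^3 + 66*v) dv.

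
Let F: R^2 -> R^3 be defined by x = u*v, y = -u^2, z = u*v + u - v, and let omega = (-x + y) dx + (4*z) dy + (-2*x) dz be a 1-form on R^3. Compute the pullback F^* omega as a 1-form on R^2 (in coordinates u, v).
F^* omega = (u*(-9*u*v - 8*u - 3*v^2 + 6*v)) du + (u*(-u^2 - 3*u*v + 2*v)) dv

Using F^*(f dg) = (f ∘ F) d(g ∘ F), substitute each coordinate x_i by F_i(u, v) in f_i, and replace dx_i by d F_i = (∂F_i/∂u) du + (∂F_i/∂v) dv.
  For the x component: f_1(F) = u*(-u - v); d F_1 = (v) du + (u) dv
  For the y component: f_2(F) = 4*u*v + 4*u - 4*v; d F_2 = (-2*u) du + (0) dv
  For the z component: f_3(F) = -2*u*v; d F_3 = (v + 1) du + (u - 1) dv
Combining and collecting du, dv coefficients:
  coeff of du: u*(-9*u*v - 8*u - 3*v^2 + 6*v)
  coeff of dv: u*(-u^2 - 3*u*v + 2*v)
F^* omega = (u*(-9*u*v - 8*u - 3*v^2 + 6*v)) du + (u*(-u^2 - 3*u*v + 2*v)) dv.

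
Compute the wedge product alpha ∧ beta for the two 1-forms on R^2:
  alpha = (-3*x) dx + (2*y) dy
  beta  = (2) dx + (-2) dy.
alpha ∧ beta = (6*x - 4*y) dx ∧ dy

Distribute the wedge, using dx_i ∧ dx_j = -dx_j ∧ dx_i and dx_i ∧ dx_i = 0. For each pair (i, j) with i < j, the coefficient of dx_i ∧ dx_j in alpha ∧ beta is (alpha_i * beta_j - alpha_j * beta_i). Collecting: alpha ∧ beta = (6*x - 4*y) dx ∧ dy.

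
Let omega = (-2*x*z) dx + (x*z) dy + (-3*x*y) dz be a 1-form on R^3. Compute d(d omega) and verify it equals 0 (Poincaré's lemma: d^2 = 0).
d(d omega) = 0

Step 1: d omega = sum_{i<j} (∂f_j/∂x_i - ∂f_i/∂x_j) dx_i ∧ dx_j:
  coeff of dx ∧ dy: z
  coeff of dx ∧ dz: 2*x - 3*y
  coeff of dy ∧ dz: -4*x
Step 2: Apply d again to each 2-form coefficient. The only possible 3-form in R^3 is dx ∧ dy ∧ dz, with coefficient
  ∂(coeff of dy∧dz)/∂x - ∂(coeff of dx∧dz)/∂y + ∂(coeff of dx∧dy)/∂z
  = ∂/∂x (-4*x) - ∂/∂y (2*x - 3*y) + ∂/∂z (z).
Each of these terms simplifies to sums of mixed partials that cancel in pairs. The result is 0 (by equality of mixed partials for smooth functions — Schwarz / Clairaut).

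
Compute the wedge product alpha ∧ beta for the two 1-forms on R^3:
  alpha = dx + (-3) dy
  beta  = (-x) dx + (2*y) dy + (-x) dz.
alpha ∧ beta = (-3*x + 2*y) dx ∧ dy + (-x) dx ∧ dz + (3*x) dy ∧ dz

Distribute the wedge, using dx_i ∧ dx_j = -dx_j ∧ dx_i and dx_i ∧ dx_i = 0. For each pair (i, j) with i < j, the coefficient of dx_i ∧ dx_j in alpha ∧ beta is (alpha_i * beta_j - alpha_j * beta_i). Collecting: alpha ∧ beta = (-3*x + 2*y) dx ∧ dy + (-x) dx ∧ dz + (3*x) dy ∧ dz.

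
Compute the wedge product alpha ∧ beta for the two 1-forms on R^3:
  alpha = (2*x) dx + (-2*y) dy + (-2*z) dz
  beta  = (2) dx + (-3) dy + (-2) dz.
alpha ∧ beta = (-6*x + 4*y) dx ∧ dy + (-4*x + 4*z) dx ∧ dz + (4*y - 6*z) dy ∧ dz

Distribute the wedge, using dx_i ∧ dx_j = -dx_j ∧ dx_i and dx_i ∧ dx_i = 0. For each pair (i, j) with i < j, the coefficient of dx_i ∧ dx_j in alpha ∧ beta is (alpha_i * beta_j - alpha_j * beta_i). Collecting: alpha ∧ beta = (-6*x + 4*y) dx ∧ dy + (-4*x + 4*z) dx ∧ dz + (4*y - 6*z) dy ∧ dz.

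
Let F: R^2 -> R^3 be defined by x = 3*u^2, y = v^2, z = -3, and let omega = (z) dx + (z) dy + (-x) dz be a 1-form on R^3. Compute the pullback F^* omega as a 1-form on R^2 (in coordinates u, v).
F^* omega = (-18*u) du + (-6*v) dv

Using F^*(f dg) = (f ∘ F) d(g ∘ F), substitute each coordinate x_i by F_i(u, v) in f_i, and replace dx_i by d F_i = (∂F_i/∂u) du + (∂F_i/∂v) dv.
  For the x component: f_1(F) = -3; d F_1 = (6*u) du + (0) dv
  For the y component: f_2(F) = -3; d F_2 = (0) du + (2*v) dv
  For the z component: f_3(F) = -3*u^2; d F_3 = (0) du + (0) dv
Combining and collecting du, dv coefficients:
  coeff of du: -18*u
  coeff of dv: -6*v
F^* omega = (-18*u) du + (-6*v) dv.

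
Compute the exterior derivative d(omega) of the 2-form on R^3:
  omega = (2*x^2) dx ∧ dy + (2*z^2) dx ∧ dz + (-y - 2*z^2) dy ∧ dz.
d(omega) = 0

For a 2-form omega = sum_{i<j} g_{ij} dx_i ∧ dx_j, the exterior derivative is
  d(omega) = sum_{i<j} d(g_{ij}) ∧ dx_i ∧ dx_j = sum_{i<j, k} (∂g_{ij}/∂x_k) dx_k ∧ dx_i ∧ dx_j.
Expand each term, using dx_k ∧ dx_i ∧ dx_j = sgn(permutation) dx_{(a)} ∧ dx_{(b)} ∧ dx_{(c)} with (a < b < c) sorted:

Collecting like 3-forms: d(omega) = 0.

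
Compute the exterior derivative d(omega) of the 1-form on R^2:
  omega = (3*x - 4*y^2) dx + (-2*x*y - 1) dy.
d(omega) = (6*y) dx ∧ dy

For a 1-form omega = sum_i f_i dx_i, the exterior derivative is
  d(omega) = sum_{i < j} (∂f_j/∂x_i - ∂f_i/∂x_j) dx_i ∧ dx_j.
  coefficient of dx ∧ dy: ∂f_2/∂x - ∂f_1/∂y = ∂(-2*x*y - 1)/∂x - ∂(3*x - 4*y^2)/∂y = 6*y
Assembling: d(omega) = (6*y) dx ∧ dy.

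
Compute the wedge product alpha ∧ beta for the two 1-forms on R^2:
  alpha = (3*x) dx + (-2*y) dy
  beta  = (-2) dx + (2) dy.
alpha ∧ beta = (6*x - 4*y) dx ∧ dy

Distribute the wedge, using dx_i ∧ dx_j = -dx_j ∧ dx_i and dx_i ∧ dx_i = 0. For each pair (i, j) with i < j, the coefficient of dx_i ∧ dx_j in alpha ∧ beta is (alpha_i * beta_j - alpha_j * beta_i). Collecting: alpha ∧ beta = (6*x - 4*y) dx ∧ dy.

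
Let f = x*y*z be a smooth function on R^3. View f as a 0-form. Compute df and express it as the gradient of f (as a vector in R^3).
df = (y*z) dx + (x*z) dy + (x*y) dz; grad f = (y*z, x*z, x*y)

For a 0-form f, d f = (∂f/∂x) dx + (∂f/∂y) dy + (∂f/∂z) dz. The components of the vector representation are exactly the entries of grad f in Cartesian coordinates:
  ∂f/∂x = y*z
  ∂f/∂y = x*z
  ∂f/∂z = x*y.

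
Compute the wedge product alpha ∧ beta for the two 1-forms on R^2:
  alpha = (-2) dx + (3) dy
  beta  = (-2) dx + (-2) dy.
alpha ∧ beta = (10) dx ∧ dy

Distribute the wedge, using dx_i ∧ dx_j = -dx_j ∧ dx_i and dx_i ∧ dx_i = 0. For each pair (i, j) with i < j, the coefficient of dx_i ∧ dx_j in alpha ∧ beta is (alpha_i * beta_j - alpha_j * beta_i). Collecting: alpha ∧ beta = (10) dx ∧ dy.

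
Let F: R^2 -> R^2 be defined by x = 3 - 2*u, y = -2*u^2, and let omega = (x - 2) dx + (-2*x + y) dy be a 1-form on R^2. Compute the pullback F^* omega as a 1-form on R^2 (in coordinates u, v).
F^* omega = (8*u^3 - 16*u^2 + 28*u - 2) du

Using F^*(f dg) = (f ∘ F) d(g ∘ F), substitute each coordinate x_i by F_i(u, v) in f_i, and replace dx_i by d F_i = (∂F_i/∂u) du + (∂F_i/∂v) dv.
  For the x component: f_1(F) = 1 - 2*u; d F_1 = (-2) du + (0) dv
  For the y component: f_2(F) = -2*u^2 + 4*u - 6; d F_2 = (-4*u) du + (0) dv
Combining and collecting du, dv coefficients:
  coeff of du: 8*u^3 - 16*u^2 + 28*u - 2
  coeff of dv: 0
F^* omega = (8*u^3 - 16*u^2 + 28*u - 2) du.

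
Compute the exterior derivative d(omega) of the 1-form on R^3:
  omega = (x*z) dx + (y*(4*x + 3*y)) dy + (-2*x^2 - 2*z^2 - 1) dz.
d(omega) = (4*y) dx ∧ dy + (-5*x) dx ∧ dz

For a 1-form omega = sum_i f_i dx_i, the exterior derivative is
  d(omega) = sum_{i < j} (∂f_j/∂x_i - ∂f_i/∂x_j) dx_i ∧ dx_j.
  coefficient of dx ∧ dy: ∂f_2/∂x - ∂f_1/∂y = ∂(y*(4*x + 3*y))/∂x - ∂(x*z)/∂y = 4*y
  coefficient of dx ∧ dz: ∂f_3/∂x - ∂f_1/∂z = ∂(-2*x^2 - 2*z^2 - 1)/∂x - ∂(x*z)/∂z = -5*x
Assembling: d(omega) = (4*y) dx ∧ dy + (-5*x) dx ∧ dz.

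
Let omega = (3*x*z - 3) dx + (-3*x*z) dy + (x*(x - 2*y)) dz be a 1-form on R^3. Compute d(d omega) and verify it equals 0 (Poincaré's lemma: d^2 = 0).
d(d omega) = 0

Step 1: d omega = sum_{i<j} (∂f_j/∂x_i - ∂f_i/∂x_j) dx_i ∧ dx_j:
  coeff of dx ∧ dy: -3*z
  coeff of dx ∧ dz: -x - 2*y
  coeff of dy ∧ dz: x
Step 2: Apply d again to each 2-form coefficient. The only possible 3-form in R^3 is dx ∧ dy ∧ dz, with coefficient
  ∂(coeff of dy∧dz)/∂x - ∂(coeff of dx∧dz)/∂y + ∂(coeff of dx∧dy)/∂z
  = ∂/∂x (x) - ∂/∂y (-x - 2*y) + ∂/∂z (-3*z).
Each of these terms simplifies to sums of mixed partials that cancel in pairs. The result is 0 (by equality of mixed partials for smooth functions — Schwarz / Clairaut).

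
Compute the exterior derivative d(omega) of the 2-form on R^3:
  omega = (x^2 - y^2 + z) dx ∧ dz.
d(omega) = (2*y) dx ∧ dy ∧ dz

For a 2-form omega = sum_{i<j} g_{ij} dx_i ∧ dx_j, the exterior derivative is
  d(omega) = sum_{i<j} d(g_{ij}) ∧ dx_i ∧ dx_j = sum_{i<j, k} (∂g_{ij}/∂x_k) dx_k ∧ dx_i ∧ dx_j.
Expand each term, using dx_k ∧ dx_i ∧ dx_j = sgn(permutation) dx_{(a)} ∧ dx_{(b)} ∧ dx_{(c)} with (a < b < c) sorted:
  d(x^2 - y^2 + z) includes (∂/∂y)(x^2 - y^2 + z) dy = (-2*y) dy, which multiplied by dx ∧ dz gives (2*y) dx ∧ dy ∧ dz
Collecting like 3-forms: d(omega) = (2*y) dx ∧ dy ∧ dz.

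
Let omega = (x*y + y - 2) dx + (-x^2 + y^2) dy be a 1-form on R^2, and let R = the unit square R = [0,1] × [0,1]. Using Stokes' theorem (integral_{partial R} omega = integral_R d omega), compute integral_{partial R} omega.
integral_(partial R) omega = -5/2

Stokes: integral_partial_R omega = integral_R d omega with d omega = (∂Q/∂x - ∂P/∂y) dx ∧ dy.
  ∂Q/∂x = -2*x
  ∂P/∂y = x + 1
  integrand = ∂Q/∂x - ∂P/∂y = -3*x - 1.
Integrating over R: integral_0^1 integral_0^1 (-3*x - 1) dx dy = -5/2.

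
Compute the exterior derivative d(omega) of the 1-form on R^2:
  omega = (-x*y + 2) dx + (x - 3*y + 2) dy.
d(omega) = (x + 1) dx ∧ dy

For a 1-form omega = sum_i f_i dx_i, the exterior derivative is
  d(omega) = sum_{i < j} (∂f_j/∂x_i - ∂f_i/∂x_j) dx_i ∧ dx_j.
  coefficient of dx ∧ dy: ∂f_2/∂x - ∂f_1/∂y = ∂(x - 3*y + 2)/∂x - ∂(-x*y + 2)/∂y = x + 1
Assembling: d(omega) = (x + 1) dx ∧ dy.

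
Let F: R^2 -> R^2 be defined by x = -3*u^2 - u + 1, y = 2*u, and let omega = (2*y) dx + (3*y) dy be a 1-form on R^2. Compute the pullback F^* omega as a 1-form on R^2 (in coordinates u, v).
F^* omega = (8*u*(1 - 3*u)) du

Using F^*(f dg) = (f ∘ F) d(g ∘ F), substitute each coordinate x_i by F_i(u, v) in f_i, and replace dx_i by d F_i = (∂F_i/∂u) du + (∂F_i/∂v) dv.
  For the x component: f_1(F) = 4*u; d F_1 = (-6*u - 1) du + (0) dv
  For the y component: f_2(F) = 6*u; d F_2 = (2) du + (0) dv
Combining and collecting du, dv coefficients:
  coeff of du: 8*u*(1 - 3*u)
  coeff of dv: 0
F^* omega = (8*u*(1 - 3*u)) du.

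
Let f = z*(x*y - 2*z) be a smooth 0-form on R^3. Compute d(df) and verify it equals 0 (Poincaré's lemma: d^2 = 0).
d(df) = 0

Step 1: df = sum_i (∂f/∂x_i) dx_i = (y*z) dx + (x*z) dy + (x*y - 4*z) dz.
Step 2: Apply d again. Using the 1-form formula, the coefficient of dx ∧ dy in d(df) is ∂^2 f/∂x ∂y - ∂^2 f/∂y ∂x = (z) - (z) = 0 (equality of mixed partials for smooth f).
Similarly for dx ∧ dz and dy ∧ dz — all coefficients vanish. So d(df) = 0.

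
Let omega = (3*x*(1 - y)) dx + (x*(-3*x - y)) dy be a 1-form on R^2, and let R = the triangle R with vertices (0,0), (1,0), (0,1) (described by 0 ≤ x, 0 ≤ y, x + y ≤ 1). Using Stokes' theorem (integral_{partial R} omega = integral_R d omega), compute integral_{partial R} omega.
integral_(partial R) omega = -2/3

Stokes: integral_partial_R omega = integral_R d omega with d omega = (∂Q/∂x - ∂P/∂y) dx ∧ dy.
  ∂Q/∂x = -6*x - y
  ∂P/∂y = -3*x
  integrand = ∂Q/∂x - ∂P/∂y = -3*x - y.
Integrating over R: integral_0^1 integral_0^{1-x} (-3*x - y) dy dx = -2/3.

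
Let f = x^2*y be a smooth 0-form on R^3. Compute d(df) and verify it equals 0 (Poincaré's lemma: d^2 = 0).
d(df) = 0

Step 1: df = sum_i (∂f/∂x_i) dx_i = (2*x*y) dx + (x^2) dy + (0) dz.
Step 2: Apply d again. Using the 1-form formula, the coefficient of dx ∧ dy in d(df) is ∂^2 f/∂x ∂y - ∂^2 f/∂y ∂x = (2*x) - (2*x) = 0 (equality of mixed partials for smooth f).
Similarly for dx ∧ dz and dy ∧ dz — all coefficients vanish. So d(df) = 0.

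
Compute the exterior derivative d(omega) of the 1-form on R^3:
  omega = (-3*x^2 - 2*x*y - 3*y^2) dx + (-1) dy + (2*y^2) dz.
d(omega) = (2*x + 6*y) dx ∧ dy + (4*y) dy ∧ dz

For a 1-form omega = sum_i f_i dx_i, the exterior derivative is
  d(omega) = sum_{i < j} (∂f_j/∂x_i - ∂f_i/∂x_j) dx_i ∧ dx_j.
  coefficient of dx ∧ dy: ∂f_2/∂x - ∂f_1/∂y = ∂(-1)/∂x - ∂(-3*x^2 - 2*x*y - 3*y^2)/∂y = 2*x + 6*y
  coefficient of dy ∧ dz: ∂f_3/∂y - ∂f_2/∂z = ∂(2*y^2)/∂y - ∂(-1)/∂z = 4*y
Assembling: d(omega) = (2*x + 6*y) dx ∧ dy + (4*y) dy ∧ dz.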